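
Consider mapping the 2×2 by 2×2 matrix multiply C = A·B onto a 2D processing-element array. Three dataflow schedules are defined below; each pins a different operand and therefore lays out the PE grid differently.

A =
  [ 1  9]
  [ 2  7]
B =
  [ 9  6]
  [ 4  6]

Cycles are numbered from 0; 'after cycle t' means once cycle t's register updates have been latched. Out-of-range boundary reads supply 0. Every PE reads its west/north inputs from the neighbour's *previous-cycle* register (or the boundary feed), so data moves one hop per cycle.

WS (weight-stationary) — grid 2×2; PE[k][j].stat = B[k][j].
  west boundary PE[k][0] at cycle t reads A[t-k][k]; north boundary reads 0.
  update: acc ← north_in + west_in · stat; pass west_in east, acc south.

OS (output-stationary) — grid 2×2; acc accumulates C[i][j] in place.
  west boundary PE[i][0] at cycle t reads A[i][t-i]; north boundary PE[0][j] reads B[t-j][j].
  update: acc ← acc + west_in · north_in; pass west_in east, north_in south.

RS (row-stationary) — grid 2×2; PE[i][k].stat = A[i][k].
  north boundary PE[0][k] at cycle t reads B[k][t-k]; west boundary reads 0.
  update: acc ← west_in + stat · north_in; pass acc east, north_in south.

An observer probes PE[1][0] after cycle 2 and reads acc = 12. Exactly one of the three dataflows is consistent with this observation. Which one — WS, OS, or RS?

dataflow = RS

WS [2×2] PE[1][0] across cycles:
  after 0 — PE[1][0] acc=0, pass-E 0, pass-S 0
  after 1 — PE[1][0] acc=45, pass-E 9, pass-S 45
  after 2 — PE[1][0] acc=46, pass-E 7, pass-S 46
OS [2×2] PE[1][0] across cycles:
  after 0 — PE[1][0] acc=0, pass-E 0, pass-S 0
  after 1 — PE[1][0] acc=18, pass-E 2, pass-S 9
  after 2 — PE[1][0] acc=46, pass-E 7, pass-S 4
RS [2×2] PE[1][0] across cycles:
  after 0 — PE[1][0] acc=0, pass-E 0, pass-S 0
  after 1 — PE[1][0] acc=18, pass-E 18, pass-S 9
  after 2 — PE[1][0] acc=12, pass-E 12, pass-S 6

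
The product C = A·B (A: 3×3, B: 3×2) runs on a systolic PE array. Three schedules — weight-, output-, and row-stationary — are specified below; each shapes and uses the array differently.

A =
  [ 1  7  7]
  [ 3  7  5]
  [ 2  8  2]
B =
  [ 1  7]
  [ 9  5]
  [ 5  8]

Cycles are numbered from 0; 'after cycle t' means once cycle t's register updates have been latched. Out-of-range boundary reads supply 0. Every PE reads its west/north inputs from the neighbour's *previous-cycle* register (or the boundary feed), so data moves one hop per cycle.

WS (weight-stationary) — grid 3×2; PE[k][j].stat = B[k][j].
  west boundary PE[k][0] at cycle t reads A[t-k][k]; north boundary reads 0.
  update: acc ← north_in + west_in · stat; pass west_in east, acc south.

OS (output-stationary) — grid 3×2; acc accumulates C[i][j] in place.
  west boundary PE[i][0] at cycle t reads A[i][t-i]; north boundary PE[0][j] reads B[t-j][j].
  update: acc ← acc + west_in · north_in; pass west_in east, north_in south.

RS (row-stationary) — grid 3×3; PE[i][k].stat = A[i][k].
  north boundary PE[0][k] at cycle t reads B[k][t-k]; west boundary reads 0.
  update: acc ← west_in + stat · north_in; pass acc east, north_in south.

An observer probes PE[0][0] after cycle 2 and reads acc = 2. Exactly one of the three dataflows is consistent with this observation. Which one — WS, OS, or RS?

WS (3×2 grid), PE[0][0]:
  @0  [0,0]  acc 1  |  →1  ↓1
  @1  [0,0]  acc 3  |  →3  ↓3
  @2  [0,0]  acc 2  |  →2  ↓2
OS (3×2 grid), PE[0][0]:
  @0  [0,0]  acc 1  |  →1  ↓1
  @1  [0,0]  acc 64  |  →7  ↓9
  @2  [0,0]  acc 99  |  →7  ↓5
RS (3×3 grid), PE[0][0]:
  @0  [0,0]  acc 1  |  →1  ↓1
  @1  [0,0]  acc 7  |  →7  ↓7
  @2  [0,0]  acc 0  |  →0  ↓0

dataflow = WS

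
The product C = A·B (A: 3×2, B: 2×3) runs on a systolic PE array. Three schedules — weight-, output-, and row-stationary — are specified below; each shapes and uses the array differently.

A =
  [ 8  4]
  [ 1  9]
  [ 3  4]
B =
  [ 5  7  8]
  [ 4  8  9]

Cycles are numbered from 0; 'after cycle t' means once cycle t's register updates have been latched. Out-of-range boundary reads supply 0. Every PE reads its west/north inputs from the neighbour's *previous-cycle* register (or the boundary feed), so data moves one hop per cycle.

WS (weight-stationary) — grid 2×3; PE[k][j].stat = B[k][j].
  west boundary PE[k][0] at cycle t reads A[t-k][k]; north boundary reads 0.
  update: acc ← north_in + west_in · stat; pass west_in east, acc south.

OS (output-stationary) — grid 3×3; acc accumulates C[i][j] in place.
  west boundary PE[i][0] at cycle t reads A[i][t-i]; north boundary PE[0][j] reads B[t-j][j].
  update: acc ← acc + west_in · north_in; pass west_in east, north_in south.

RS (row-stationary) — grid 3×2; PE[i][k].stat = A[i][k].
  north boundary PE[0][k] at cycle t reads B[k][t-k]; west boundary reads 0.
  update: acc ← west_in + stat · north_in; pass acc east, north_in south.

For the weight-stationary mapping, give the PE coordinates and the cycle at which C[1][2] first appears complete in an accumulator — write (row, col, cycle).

(row, col, cycle) = (1, 2, 4)

WS — PE[1][2] is where C[1][2] collects:
  step 0 · PE1,2: acc=0; fwd→0 fwd↓0
  step 1 · PE1,2: acc=0; fwd→0 fwd↓0
  step 2 · PE1,2: acc=0; fwd→0 fwd↓0
  step 3 · PE1,2: acc=100; fwd→4 fwd↓100
  step 4 · PE1,2: acc=89; fwd→9 fwd↓89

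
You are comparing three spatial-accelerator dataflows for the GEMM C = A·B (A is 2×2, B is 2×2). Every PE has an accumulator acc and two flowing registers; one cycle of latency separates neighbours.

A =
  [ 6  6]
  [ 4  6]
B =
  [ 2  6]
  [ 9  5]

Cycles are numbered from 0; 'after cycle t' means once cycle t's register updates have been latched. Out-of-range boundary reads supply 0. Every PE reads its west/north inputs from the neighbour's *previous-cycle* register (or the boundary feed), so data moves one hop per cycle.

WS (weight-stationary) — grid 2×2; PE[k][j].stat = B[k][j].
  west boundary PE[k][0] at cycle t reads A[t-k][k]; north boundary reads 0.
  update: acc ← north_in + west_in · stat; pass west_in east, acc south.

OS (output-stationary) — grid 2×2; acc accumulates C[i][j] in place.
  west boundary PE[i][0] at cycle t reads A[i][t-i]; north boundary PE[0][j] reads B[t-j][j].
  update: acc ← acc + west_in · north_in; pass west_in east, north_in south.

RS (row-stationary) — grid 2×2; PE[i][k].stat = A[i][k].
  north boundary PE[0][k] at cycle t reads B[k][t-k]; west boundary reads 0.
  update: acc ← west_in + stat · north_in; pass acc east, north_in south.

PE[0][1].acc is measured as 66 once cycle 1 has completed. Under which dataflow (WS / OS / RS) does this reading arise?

dataflow = RS

WS [2×2] PE[0][1] across cycles:
  after 0 — PE[0][1] acc=0, pass-E 0, pass-S 0
  after 1 — PE[0][1] acc=36, pass-E 6, pass-S 36
OS [2×2] PE[0][1] across cycles:
  after 0 — PE[0][1] acc=0, pass-E 0, pass-S 0
  after 1 — PE[0][1] acc=36, pass-E 6, pass-S 6
RS [2×2] PE[0][1] across cycles:
  after 0 — PE[0][1] acc=0, pass-E 0, pass-S 0
  after 1 — PE[0][1] acc=66, pass-E 66, pass-S 9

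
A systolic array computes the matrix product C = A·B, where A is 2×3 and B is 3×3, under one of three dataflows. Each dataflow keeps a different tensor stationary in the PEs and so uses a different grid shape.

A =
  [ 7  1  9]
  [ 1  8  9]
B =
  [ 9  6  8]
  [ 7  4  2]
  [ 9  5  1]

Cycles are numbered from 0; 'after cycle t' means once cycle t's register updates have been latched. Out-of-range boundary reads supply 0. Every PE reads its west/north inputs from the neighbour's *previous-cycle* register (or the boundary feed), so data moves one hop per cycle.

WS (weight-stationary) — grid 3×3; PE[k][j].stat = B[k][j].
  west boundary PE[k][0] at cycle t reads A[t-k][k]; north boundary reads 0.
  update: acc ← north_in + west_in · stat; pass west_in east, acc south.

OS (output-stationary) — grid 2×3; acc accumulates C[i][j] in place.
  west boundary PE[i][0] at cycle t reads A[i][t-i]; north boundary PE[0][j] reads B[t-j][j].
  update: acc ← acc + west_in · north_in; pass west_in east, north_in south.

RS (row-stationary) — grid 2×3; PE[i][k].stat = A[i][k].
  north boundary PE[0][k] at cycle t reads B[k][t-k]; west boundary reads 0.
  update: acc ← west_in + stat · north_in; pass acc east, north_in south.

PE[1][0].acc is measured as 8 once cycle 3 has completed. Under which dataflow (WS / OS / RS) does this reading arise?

WS [3×3] PE[1][0] across cycles:
  cycle 0: PE[1][0] → acc 0, east 0, south 0
  cycle 1: PE[1][0] → acc 70, east 1, south 70
  cycle 2: PE[1][0] → acc 65, east 8, south 65
  cycle 3: PE[1][0] → acc 0, east 0, south 0
OS [2×3] PE[1][0] across cycles:
  cycle 0: PE[1][0] → acc 0, east 0, south 0
  cycle 1: PE[1][0] → acc 9, east 1, south 9
  cycle 2: PE[1][0] → acc 65, east 8, south 7
  cycle 3: PE[1][0] → acc 146, east 9, south 9
RS [2×3] PE[1][0] across cycles:
  cycle 0: PE[1][0] → acc 0, east 0, south 0
  cycle 1: PE[1][0] → acc 9, east 9, south 9
  cycle 2: PE[1][0] → acc 6, east 6, south 6
  cycle 3: PE[1][0] → acc 8, east 8, south 8

dataflow = RS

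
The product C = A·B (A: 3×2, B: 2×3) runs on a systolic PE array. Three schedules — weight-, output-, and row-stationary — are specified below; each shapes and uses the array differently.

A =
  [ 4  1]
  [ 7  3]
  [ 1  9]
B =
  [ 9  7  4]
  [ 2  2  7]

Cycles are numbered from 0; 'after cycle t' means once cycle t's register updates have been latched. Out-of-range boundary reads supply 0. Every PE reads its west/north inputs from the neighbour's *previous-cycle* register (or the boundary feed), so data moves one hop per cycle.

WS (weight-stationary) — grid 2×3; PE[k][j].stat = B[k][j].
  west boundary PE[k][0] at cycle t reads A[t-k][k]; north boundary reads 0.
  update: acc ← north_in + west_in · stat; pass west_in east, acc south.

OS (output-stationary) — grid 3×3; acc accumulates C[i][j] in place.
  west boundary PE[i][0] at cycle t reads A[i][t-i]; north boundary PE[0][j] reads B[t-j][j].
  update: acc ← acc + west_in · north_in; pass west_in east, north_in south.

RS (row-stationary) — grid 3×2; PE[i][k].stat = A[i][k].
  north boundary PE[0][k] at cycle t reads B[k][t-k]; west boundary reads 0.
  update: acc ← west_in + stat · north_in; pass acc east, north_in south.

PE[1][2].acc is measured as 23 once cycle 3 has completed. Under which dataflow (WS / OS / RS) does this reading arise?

dataflow = WS

WS (2×3 grid), PE[1][2]:
  after 0 — PE[1][2] acc=0, pass-E 0, pass-S 0
  after 1 — PE[1][2] acc=0, pass-E 0, pass-S 0
  after 2 — PE[1][2] acc=0, pass-E 0, pass-S 0
  after 3 — PE[1][2] acc=23, pass-E 1, pass-S 23
OS (3×3 grid), PE[1][2]:
  after 0 — PE[1][2] acc=0, pass-E 0, pass-S 0
  after 1 — PE[1][2] acc=0, pass-E 0, pass-S 0
  after 2 — PE[1][2] acc=0, pass-E 0, pass-S 0
  after 3 — PE[1][2] acc=28, pass-E 7, pass-S 4
— RS: 3×2 array has no PE[1][2].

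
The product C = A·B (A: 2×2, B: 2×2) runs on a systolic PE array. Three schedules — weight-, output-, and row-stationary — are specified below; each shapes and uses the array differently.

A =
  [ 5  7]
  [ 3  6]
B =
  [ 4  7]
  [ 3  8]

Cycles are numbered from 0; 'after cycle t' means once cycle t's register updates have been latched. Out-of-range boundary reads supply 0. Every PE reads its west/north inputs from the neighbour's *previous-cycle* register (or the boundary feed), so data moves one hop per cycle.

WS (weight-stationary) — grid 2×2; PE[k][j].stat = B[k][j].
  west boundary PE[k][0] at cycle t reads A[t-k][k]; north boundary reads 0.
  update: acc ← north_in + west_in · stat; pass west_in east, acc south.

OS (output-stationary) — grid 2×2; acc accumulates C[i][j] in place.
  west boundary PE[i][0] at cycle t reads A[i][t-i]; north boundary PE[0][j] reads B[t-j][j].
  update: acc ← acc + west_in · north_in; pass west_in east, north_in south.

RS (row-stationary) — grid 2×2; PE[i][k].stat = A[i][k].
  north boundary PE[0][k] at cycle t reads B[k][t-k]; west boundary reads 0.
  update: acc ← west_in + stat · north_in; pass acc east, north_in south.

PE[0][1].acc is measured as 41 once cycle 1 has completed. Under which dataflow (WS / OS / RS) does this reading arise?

WS (2×2 grid), PE[0][1]:
  t=0 PE[0][1]: acc=0 h=0 v=0
  t=1 PE[0][1]: acc=35 h=5 v=35
OS (2×2 grid), PE[0][1]:
  t=0 PE[0][1]: acc=0 h=0 v=0
  t=1 PE[0][1]: acc=35 h=5 v=7
RS (2×2 grid), PE[0][1]:
  t=0 PE[0][1]: acc=0 h=0 v=0
  t=1 PE[0][1]: acc=41 h=41 v=3

dataflow = RS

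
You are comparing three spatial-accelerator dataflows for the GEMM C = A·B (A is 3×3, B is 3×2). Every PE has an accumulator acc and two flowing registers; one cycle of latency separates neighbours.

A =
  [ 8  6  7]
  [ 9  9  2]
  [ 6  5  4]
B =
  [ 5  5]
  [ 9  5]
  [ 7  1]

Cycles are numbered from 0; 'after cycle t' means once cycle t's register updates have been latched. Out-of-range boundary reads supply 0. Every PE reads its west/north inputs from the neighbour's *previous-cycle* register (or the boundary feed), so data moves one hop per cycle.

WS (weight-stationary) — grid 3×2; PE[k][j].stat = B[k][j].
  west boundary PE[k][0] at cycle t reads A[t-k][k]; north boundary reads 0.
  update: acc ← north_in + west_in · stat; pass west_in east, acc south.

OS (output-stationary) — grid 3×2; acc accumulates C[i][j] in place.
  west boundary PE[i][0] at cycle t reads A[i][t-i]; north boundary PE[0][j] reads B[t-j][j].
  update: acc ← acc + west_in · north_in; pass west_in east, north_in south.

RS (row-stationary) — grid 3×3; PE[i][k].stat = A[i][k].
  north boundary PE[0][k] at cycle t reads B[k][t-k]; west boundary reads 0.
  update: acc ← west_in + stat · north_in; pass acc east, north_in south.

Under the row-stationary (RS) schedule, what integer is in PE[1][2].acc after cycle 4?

PE[1][2].acc = 92

RS 3×3: PE[1][2] cycle-by-cycle (with neighbour feeds):
  c0 r0c2: 0 / 0 / 0
  c0 r1c1: 0 / 0 / 0
  c0 r1c2: 0 / 0 / 0
  c1 r0c2: 0 / 0 / 0
  c1 r1c1: 0 / 0 / 0
  c1 r1c2: 0 / 0 / 0
  c2 r0c2: 143 / 143 / 7
  c2 r1c1: 126 / 126 / 9
  c2 r1c2: 0 / 0 / 0
  c3 r0c2: 77 / 77 / 1
  c3 r1c1: 90 / 90 / 5
  c3 r1c2: 140 / 140 / 7
  c4 r0c2: 0 / 0 / 0
  c4 r1c1: 0 / 0 / 0
  c4 r1c2: 92 / 92 / 1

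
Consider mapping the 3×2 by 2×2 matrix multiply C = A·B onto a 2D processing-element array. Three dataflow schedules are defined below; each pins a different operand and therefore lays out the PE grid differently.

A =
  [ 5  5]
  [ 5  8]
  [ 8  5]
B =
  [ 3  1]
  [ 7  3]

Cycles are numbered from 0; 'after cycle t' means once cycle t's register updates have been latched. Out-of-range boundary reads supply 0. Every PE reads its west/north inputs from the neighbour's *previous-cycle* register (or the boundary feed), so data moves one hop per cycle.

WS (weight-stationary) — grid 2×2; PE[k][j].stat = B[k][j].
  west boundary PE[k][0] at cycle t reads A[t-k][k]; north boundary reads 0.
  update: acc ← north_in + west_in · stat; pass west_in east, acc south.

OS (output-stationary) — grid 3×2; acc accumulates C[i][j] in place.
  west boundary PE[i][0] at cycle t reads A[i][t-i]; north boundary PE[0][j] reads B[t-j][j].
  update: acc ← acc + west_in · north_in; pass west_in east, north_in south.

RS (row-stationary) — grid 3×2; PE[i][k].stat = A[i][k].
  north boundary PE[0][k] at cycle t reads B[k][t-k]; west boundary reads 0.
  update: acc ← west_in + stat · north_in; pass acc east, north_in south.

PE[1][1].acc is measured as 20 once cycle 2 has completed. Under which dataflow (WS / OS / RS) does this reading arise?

— WS: 2×2; PE[1][1] trace:
  t=0 PE[1][1]: acc=0 h=0 v=0
  t=1 PE[1][1]: acc=0 h=0 v=0
  t=2 PE[1][1]: acc=20 h=5 v=20
— OS: 3×2; PE[1][1] trace:
  t=0 PE[1][1]: acc=0 h=0 v=0
  t=1 PE[1][1]: acc=0 h=0 v=0
  t=2 PE[1][1]: acc=5 h=5 v=1
— RS: 3×2; PE[1][1] trace:
  t=0 PE[1][1]: acc=0 h=0 v=0
  t=1 PE[1][1]: acc=0 h=0 v=0
  t=2 PE[1][1]: acc=71 h=71 v=7

dataflow = WS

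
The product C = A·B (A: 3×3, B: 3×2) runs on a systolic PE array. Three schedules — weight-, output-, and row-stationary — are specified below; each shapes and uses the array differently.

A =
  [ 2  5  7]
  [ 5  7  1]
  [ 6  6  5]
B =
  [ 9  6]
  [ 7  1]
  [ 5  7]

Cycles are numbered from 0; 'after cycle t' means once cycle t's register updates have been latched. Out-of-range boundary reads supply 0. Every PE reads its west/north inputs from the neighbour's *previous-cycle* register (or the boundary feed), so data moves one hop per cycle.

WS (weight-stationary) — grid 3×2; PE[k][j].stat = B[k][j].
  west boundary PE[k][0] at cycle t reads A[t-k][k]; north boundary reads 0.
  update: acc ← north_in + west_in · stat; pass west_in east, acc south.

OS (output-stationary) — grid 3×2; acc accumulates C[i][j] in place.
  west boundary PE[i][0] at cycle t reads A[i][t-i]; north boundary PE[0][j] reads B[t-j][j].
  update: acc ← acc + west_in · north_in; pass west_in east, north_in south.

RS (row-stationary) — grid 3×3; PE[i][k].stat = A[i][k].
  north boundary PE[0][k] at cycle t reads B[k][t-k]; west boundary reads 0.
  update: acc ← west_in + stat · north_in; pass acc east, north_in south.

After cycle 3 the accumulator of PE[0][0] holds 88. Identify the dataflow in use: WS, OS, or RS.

dataflow = OS

Under WS (3×2), PE[0][0]:
  step 0 · PE0,0: acc=18; fwd→2 fwd↓18
  step 1 · PE0,0: acc=45; fwd→5 fwd↓45
  step 2 · PE0,0: acc=54; fwd→6 fwd↓54
  step 3 · PE0,0: acc=0; fwd→0 fwd↓0
Under OS (3×2), PE[0][0]:
  step 0 · PE0,0: acc=18; fwd→2 fwd↓9
  step 1 · PE0,0: acc=53; fwd→5 fwd↓7
  step 2 · PE0,0: acc=88; fwd→7 fwd↓5
  step 3 · PE0,0: acc=88; fwd→0 fwd↓0
Under RS (3×3), PE[0][0]:
  step 0 · PE0,0: acc=18; fwd→18 fwd↓9
  step 1 · PE0,0: acc=12; fwd→12 fwd↓6
  step 2 · PE0,0: acc=0; fwd→0 fwd↓0
  step 3 · PE0,0: acc=0; fwd→0 fwd↓0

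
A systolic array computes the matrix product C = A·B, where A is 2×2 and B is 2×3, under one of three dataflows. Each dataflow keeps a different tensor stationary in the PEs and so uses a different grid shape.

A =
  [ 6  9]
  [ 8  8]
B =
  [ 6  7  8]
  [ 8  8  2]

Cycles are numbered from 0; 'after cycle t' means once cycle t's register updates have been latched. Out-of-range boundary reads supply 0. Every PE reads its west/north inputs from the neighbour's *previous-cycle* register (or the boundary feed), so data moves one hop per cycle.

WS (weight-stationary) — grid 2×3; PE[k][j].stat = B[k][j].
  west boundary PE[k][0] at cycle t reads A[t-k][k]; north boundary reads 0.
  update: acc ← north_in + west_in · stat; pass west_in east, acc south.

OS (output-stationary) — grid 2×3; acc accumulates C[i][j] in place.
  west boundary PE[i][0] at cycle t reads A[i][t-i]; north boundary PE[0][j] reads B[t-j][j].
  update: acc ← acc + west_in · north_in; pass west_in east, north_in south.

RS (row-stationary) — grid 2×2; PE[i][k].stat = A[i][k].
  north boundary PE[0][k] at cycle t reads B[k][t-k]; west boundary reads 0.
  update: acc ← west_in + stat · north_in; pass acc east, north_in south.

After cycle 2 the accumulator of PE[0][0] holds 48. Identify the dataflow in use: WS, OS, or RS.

dataflow = RS

Under WS (2×3), PE[0][0]:
  after 0 — PE[0][0] acc=36, pass-E 6, pass-S 36
  after 1 — PE[0][0] acc=48, pass-E 8, pass-S 48
  after 2 — PE[0][0] acc=0, pass-E 0, pass-S 0
Under OS (2×3), PE[0][0]:
  after 0 — PE[0][0] acc=36, pass-E 6, pass-S 6
  after 1 — PE[0][0] acc=108, pass-E 9, pass-S 8
  after 2 — PE[0][0] acc=108, pass-E 0, pass-S 0
Under RS (2×2), PE[0][0]:
  after 0 — PE[0][0] acc=36, pass-E 36, pass-S 6
  after 1 — PE[0][0] acc=42, pass-E 42, pass-S 7
  after 2 — PE[0][0] acc=48, pass-E 48, pass-S 8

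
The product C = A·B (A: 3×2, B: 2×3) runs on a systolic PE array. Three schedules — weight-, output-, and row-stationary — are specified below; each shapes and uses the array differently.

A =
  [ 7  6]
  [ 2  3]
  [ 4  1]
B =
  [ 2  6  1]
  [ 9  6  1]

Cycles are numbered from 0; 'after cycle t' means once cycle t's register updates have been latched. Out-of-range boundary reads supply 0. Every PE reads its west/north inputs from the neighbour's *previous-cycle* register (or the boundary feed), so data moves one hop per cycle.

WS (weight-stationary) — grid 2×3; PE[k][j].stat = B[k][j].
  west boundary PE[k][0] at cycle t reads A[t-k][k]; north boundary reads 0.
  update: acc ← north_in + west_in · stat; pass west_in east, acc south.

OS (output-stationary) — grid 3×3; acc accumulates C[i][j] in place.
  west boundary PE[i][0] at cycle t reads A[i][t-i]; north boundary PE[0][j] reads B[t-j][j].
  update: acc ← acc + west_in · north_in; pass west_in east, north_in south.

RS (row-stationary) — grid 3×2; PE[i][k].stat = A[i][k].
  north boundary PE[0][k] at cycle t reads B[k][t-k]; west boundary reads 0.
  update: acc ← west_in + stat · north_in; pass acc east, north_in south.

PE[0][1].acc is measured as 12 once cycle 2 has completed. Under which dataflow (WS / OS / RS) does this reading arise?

dataflow = WS

Under WS (2×3), PE[0][1]:
  0: (0,1).acc=0  regs=<0,0>
  1: (0,1).acc=42  regs=<7,42>
  2: (0,1).acc=12  regs=<2,12>
Under OS (3×3), PE[0][1]:
  0: (0,1).acc=0  regs=<0,0>
  1: (0,1).acc=42  regs=<7,6>
  2: (0,1).acc=78  regs=<6,6>
Under RS (3×2), PE[0][1]:
  0: (0,1).acc=0  regs=<0,0>
  1: (0,1).acc=68  regs=<68,9>
  2: (0,1).acc=78  regs=<78,6>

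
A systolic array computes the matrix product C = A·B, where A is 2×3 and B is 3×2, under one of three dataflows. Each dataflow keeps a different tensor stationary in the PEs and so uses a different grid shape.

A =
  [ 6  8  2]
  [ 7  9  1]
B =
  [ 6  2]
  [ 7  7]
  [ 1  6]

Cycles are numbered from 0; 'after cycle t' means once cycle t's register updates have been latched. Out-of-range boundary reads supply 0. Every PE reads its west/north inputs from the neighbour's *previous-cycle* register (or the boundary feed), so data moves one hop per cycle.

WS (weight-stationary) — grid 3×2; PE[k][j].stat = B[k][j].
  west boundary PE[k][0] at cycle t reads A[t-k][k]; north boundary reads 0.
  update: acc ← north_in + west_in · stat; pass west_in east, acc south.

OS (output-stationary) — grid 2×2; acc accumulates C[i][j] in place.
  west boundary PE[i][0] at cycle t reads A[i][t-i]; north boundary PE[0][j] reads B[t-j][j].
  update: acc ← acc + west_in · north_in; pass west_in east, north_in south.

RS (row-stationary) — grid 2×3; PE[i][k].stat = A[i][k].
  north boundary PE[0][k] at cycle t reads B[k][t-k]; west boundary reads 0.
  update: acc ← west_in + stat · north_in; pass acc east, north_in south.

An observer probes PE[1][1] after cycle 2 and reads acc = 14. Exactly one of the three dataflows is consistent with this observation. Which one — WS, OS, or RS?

dataflow = OS

WS [3×2] PE[1][1] across cycles:
  [0] (1,1) acc=0 (h:0 v:0)
  [1] (1,1) acc=0 (h:0 v:0)
  [2] (1,1) acc=68 (h:8 v:68)
OS [2×2] PE[1][1] across cycles:
  [0] (1,1) acc=0 (h:0 v:0)
  [1] (1,1) acc=0 (h:0 v:0)
  [2] (1,1) acc=14 (h:7 v:2)
RS [2×3] PE[1][1] across cycles:
  [0] (1,1) acc=0 (h:0 v:0)
  [1] (1,1) acc=0 (h:0 v:0)
  [2] (1,1) acc=105 (h:105 v:7)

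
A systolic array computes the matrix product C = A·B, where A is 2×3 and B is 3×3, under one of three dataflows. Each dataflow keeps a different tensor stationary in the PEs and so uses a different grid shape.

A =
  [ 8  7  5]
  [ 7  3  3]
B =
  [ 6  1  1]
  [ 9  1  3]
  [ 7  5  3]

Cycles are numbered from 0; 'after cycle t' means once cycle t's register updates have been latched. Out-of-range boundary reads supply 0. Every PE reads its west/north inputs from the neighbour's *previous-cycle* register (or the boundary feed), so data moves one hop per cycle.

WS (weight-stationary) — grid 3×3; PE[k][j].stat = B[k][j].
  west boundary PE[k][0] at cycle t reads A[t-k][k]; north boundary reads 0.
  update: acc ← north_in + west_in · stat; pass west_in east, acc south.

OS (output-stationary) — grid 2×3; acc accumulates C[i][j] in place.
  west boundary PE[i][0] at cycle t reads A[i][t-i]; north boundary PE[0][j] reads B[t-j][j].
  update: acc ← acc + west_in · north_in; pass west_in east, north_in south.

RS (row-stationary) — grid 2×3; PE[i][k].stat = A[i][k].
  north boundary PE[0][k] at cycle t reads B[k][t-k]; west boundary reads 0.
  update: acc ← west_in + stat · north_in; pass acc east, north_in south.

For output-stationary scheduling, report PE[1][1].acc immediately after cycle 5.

Tracing OS — 2×3 array, target PE[1][1]:
  step 0 · PE0,1: acc=0; fwd→0 fwd↓0
  step 0 · PE1,0: acc=0; fwd→0 fwd↓0
  step 0 · PE1,1: acc=0; fwd→0 fwd↓0
  step 1 · PE0,1: acc=8; fwd→8 fwd↓1
  step 1 · PE1,0: acc=42; fwd→7 fwd↓6
  step 1 · PE1,1: acc=0; fwd→0 fwd↓0
  step 2 · PE0,1: acc=15; fwd→7 fwd↓1
  step 2 · PE1,0: acc=69; fwd→3 fwd↓9
  step 2 · PE1,1: acc=7; fwd→7 fwd↓1
  step 3 · PE0,1: acc=40; fwd→5 fwd↓5
  step 3 · PE1,0: acc=90; fwd→3 fwd↓7
  step 3 · PE1,1: acc=10; fwd→3 fwd↓1
  step 4 · PE0,1: acc=40; fwd→0 fwd↓0
  step 4 · PE1,0: acc=90; fwd→0 fwd↓0
  step 4 · PE1,1: acc=25; fwd→3 fwd↓5
  step 5 · PE0,1: acc=40; fwd→0 fwd↓0
  step 5 · PE1,0: acc=90; fwd→0 fwd↓0
  step 5 · PE1,1: acc=25; fwd→0 fwd↓0

PE[1][1].acc = 25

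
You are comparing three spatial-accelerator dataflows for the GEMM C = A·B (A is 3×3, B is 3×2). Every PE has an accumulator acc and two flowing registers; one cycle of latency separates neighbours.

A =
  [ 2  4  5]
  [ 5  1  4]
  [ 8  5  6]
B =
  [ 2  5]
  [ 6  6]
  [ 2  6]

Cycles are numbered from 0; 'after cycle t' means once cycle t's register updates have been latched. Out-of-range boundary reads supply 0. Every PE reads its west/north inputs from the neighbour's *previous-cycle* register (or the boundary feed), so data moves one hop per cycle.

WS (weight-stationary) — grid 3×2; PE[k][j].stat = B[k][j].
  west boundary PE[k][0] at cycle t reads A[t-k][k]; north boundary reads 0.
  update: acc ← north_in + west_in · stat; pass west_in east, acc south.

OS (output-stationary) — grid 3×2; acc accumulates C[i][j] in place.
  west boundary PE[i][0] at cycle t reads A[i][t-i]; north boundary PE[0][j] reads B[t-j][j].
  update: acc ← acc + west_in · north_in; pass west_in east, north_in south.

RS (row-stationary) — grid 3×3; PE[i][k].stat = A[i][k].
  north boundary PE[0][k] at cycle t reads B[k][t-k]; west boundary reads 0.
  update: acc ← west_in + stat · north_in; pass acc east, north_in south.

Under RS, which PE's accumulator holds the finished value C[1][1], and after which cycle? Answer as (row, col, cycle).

(row, col, cycle) = (1, 2, 4)

Under RS, C[1][1] lands at PE[1][2]:
  cycle 0: PE[1][2] → acc 0, east 0, south 0
  cycle 1: PE[1][2] → acc 0, east 0, south 0
  cycle 2: PE[1][2] → acc 0, east 0, south 0
  cycle 3: PE[1][2] → acc 24, east 24, south 2
  cycle 4: PE[1][2] → acc 55, east 55, south 6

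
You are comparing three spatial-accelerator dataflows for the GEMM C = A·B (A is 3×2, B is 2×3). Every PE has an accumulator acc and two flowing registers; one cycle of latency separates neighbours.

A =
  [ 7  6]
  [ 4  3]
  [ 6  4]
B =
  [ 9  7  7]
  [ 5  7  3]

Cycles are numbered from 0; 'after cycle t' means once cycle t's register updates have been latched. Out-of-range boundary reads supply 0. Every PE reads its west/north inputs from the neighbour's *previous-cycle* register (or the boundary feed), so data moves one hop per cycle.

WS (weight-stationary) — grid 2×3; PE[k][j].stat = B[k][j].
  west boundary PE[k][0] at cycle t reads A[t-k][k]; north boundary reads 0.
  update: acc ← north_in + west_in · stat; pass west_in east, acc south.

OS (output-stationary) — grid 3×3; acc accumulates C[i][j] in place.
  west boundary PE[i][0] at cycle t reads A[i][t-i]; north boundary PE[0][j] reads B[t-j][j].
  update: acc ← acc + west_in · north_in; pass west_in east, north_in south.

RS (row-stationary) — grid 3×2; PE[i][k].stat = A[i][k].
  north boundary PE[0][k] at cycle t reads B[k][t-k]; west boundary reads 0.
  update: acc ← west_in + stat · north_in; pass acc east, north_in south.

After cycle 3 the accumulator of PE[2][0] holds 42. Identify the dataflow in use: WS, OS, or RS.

dataflow = RS

— WS: 2×3 array has no PE[2][0].
— OS: 3×3; PE[2][0] trace:
  0: (2,0).acc=0  regs=<0,0>
  1: (2,0).acc=0  regs=<0,0>
  2: (2,0).acc=54  regs=<6,9>
  3: (2,0).acc=74  regs=<4,5>
— RS: 3×2; PE[2][0] trace:
  0: (2,0).acc=0  regs=<0,0>
  1: (2,0).acc=0  regs=<0,0>
  2: (2,0).acc=54  regs=<54,9>
  3: (2,0).acc=42  regs=<42,7>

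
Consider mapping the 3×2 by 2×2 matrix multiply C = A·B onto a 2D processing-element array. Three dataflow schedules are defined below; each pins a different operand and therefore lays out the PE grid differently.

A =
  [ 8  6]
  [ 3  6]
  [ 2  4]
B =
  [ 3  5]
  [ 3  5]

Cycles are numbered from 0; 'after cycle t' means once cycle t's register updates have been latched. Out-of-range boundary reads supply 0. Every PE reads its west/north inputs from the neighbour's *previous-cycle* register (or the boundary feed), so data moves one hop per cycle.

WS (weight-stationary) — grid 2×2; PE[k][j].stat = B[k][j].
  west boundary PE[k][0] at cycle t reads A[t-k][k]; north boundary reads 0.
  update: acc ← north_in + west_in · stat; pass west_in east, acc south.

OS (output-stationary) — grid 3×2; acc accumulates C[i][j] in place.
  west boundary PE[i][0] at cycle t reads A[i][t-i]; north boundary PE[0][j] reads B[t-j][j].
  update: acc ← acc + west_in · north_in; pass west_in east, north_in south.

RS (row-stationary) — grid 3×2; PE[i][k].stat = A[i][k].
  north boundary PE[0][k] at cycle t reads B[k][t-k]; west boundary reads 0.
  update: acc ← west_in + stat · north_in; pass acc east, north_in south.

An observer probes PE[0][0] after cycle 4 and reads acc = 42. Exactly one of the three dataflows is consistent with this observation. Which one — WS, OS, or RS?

Under WS (2×2), PE[0][0]:
  t=0 PE[0][0]: acc=24 h=8 v=24
  t=1 PE[0][0]: acc=9 h=3 v=9
  t=2 PE[0][0]: acc=6 h=2 v=6
  t=3 PE[0][0]: acc=0 h=0 v=0
  t=4 PE[0][0]: acc=0 h=0 v=0
Under OS (3×2), PE[0][0]:
  t=0 PE[0][0]: acc=24 h=8 v=3
  t=1 PE[0][0]: acc=42 h=6 v=3
  t=2 PE[0][0]: acc=42 h=0 v=0
  t=3 PE[0][0]: acc=42 h=0 v=0
  t=4 PE[0][0]: acc=42 h=0 v=0
Under RS (3×2), PE[0][0]:
  t=0 PE[0][0]: acc=24 h=24 v=3
  t=1 PE[0][0]: acc=40 h=40 v=5
  t=2 PE[0][0]: acc=0 h=0 v=0
  t=3 PE[0][0]: acc=0 h=0 v=0
  t=4 PE[0][0]: acc=0 h=0 v=0

dataflow = OS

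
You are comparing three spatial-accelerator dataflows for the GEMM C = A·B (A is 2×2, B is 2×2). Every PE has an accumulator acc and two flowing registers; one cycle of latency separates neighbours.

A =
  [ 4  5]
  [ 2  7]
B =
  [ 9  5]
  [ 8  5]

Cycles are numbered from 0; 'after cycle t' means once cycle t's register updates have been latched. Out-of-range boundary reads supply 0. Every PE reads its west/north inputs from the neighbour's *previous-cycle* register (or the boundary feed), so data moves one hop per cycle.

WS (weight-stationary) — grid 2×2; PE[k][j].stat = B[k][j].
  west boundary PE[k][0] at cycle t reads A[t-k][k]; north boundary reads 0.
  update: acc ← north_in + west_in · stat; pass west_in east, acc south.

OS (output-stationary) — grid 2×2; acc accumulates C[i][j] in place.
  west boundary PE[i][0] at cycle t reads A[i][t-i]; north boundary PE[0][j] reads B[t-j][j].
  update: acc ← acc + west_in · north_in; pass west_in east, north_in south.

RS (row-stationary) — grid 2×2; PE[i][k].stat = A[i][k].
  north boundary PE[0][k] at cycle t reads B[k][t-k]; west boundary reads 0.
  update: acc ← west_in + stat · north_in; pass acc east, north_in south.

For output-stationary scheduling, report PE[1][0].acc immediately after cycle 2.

OS 2×2: PE[1][0] cycle-by-cycle (with neighbour feeds):
  c0 r0c0: 36 / 4 / 9
  c0 r1c0: 0 / 0 / 0
  c1 r0c0: 76 / 5 / 8
  c1 r1c0: 18 / 2 / 9
  c2 r0c0: 76 / 0 / 0
  c2 r1c0: 74 / 7 / 8

PE[1][0].acc = 74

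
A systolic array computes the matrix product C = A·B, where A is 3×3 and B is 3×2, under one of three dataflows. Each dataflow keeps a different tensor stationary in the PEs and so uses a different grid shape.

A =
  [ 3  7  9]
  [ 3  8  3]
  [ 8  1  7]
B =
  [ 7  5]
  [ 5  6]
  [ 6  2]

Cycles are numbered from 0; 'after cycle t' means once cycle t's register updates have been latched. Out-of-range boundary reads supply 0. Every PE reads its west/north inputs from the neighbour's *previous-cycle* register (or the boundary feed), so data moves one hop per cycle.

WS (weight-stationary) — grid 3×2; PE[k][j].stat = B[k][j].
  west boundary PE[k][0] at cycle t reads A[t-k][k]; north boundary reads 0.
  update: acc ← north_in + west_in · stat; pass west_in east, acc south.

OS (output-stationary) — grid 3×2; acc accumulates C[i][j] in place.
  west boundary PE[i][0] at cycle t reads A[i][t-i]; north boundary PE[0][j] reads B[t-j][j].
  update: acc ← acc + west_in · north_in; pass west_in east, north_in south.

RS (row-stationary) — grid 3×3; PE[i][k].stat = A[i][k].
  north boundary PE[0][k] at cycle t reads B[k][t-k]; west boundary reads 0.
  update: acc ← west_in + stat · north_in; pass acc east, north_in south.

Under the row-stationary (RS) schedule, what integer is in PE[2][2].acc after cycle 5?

Tracing RS — 3×3 array, target PE[2][2]:
  after 0 — PE[1][2] acc=0, pass-E 0, pass-S 0
  after 0 — PE[2][1] acc=0, pass-E 0, pass-S 0
  after 0 — PE[2][2] acc=0, pass-E 0, pass-S 0
  after 1 — PE[1][2] acc=0, pass-E 0, pass-S 0
  after 1 — PE[2][1] acc=0, pass-E 0, pass-S 0
  after 1 — PE[2][2] acc=0, pass-E 0, pass-S 0
  after 2 — PE[1][2] acc=0, pass-E 0, pass-S 0
  after 2 — PE[2][1] acc=0, pass-E 0, pass-S 0
  after 2 — PE[2][2] acc=0, pass-E 0, pass-S 0
  after 3 — PE[1][2] acc=79, pass-E 79, pass-S 6
  after 3 — PE[2][1] acc=61, pass-E 61, pass-S 5
  after 3 — PE[2][2] acc=0, pass-E 0, pass-S 0
  after 4 — PE[1][2] acc=69, pass-E 69, pass-S 2
  after 4 — PE[2][1] acc=46, pass-E 46, pass-S 6
  after 4 — PE[2][2] acc=103, pass-E 103, pass-S 6
  after 5 — PE[1][2] acc=0, pass-E 0, pass-S 0
  after 5 — PE[2][1] acc=0, pass-E 0, pass-S 0
  after 5 — PE[2][2] acc=60, pass-E 60, pass-S 2

PE[2][2].acc = 60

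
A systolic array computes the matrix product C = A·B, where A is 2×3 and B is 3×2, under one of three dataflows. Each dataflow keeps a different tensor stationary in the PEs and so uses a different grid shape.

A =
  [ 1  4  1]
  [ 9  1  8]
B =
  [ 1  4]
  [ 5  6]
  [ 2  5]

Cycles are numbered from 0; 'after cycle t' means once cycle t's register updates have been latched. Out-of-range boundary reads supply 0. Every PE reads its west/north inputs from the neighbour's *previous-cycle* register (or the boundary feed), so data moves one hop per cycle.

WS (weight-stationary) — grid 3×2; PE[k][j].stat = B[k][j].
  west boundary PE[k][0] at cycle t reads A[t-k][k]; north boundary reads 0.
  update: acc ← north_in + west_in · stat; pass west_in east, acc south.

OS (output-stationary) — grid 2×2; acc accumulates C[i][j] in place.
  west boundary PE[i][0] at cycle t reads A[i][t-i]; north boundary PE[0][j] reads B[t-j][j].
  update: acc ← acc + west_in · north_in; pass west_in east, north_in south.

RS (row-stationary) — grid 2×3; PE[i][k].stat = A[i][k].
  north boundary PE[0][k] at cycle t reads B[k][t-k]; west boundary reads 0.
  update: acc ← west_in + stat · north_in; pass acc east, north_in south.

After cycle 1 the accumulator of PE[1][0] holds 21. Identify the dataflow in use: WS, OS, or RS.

dataflow = WS

WS (3×2 grid), PE[1][0]:
  step 0 · PE1,0: acc=0; fwd→0 fwd↓0
  step 1 · PE1,0: acc=21; fwd→4 fwd↓21
OS (2×2 grid), PE[1][0]:
  step 0 · PE1,0: acc=0; fwd→0 fwd↓0
  step 1 · PE1,0: acc=9; fwd→9 fwd↓1
RS (2×3 grid), PE[1][0]:
  step 0 · PE1,0: acc=0; fwd→0 fwd↓0
  step 1 · PE1,0: acc=9; fwd→9 fwd↓1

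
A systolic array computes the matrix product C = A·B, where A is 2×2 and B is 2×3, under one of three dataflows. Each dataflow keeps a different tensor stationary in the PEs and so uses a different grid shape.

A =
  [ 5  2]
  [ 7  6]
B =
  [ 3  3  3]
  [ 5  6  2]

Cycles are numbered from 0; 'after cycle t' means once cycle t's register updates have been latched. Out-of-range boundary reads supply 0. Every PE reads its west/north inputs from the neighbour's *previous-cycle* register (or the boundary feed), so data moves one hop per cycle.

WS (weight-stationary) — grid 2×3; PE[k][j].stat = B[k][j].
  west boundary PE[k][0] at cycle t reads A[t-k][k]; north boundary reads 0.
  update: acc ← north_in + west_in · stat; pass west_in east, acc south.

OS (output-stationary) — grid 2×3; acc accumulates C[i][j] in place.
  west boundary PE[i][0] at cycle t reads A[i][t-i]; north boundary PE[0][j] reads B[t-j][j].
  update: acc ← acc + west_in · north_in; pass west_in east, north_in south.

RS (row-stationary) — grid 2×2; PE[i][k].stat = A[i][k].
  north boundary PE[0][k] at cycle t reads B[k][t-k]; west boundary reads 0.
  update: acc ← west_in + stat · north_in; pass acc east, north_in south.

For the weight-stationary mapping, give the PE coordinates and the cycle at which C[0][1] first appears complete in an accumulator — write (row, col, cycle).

WS — PE[1][1] is where C[0][1] collects:
  t=0 PE[1][1]: acc=0 h=0 v=0
  t=1 PE[1][1]: acc=0 h=0 v=0
  t=2 PE[1][1]: acc=27 h=2 v=27

(row, col, cycle) = (1, 1, 2)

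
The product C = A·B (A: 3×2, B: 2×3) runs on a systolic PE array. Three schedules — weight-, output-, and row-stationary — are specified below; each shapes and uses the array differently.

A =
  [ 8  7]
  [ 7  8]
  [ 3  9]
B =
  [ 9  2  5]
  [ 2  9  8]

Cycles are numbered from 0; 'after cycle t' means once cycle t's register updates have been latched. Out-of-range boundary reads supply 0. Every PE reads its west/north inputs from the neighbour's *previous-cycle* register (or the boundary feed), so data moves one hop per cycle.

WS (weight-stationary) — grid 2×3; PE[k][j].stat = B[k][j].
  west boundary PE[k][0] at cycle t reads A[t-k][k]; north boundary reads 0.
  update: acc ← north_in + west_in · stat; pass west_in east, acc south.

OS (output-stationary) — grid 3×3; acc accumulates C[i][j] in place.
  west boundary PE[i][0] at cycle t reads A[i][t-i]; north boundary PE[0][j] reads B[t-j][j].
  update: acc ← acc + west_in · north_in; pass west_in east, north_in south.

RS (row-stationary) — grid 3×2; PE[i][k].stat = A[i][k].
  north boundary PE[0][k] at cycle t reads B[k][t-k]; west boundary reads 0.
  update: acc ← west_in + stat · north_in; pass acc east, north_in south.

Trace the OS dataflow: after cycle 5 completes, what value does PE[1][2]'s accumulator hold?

PE[1][2].acc = 99

OS (3×3). Following PE[1][2] plus its west/north inputs:
  @0  [0,2]  acc 0  |  →0  ↓0
  @0  [1,1]  acc 0  |  →0  ↓0
  @0  [1,2]  acc 0  |  →0  ↓0
  @1  [0,2]  acc 0  |  →0  ↓0
  @1  [1,1]  acc 0  |  →0  ↓0
  @1  [1,2]  acc 0  |  →0  ↓0
  @2  [0,2]  acc 40  |  →8  ↓5
  @2  [1,1]  acc 14  |  →7  ↓2
  @2  [1,2]  acc 0  |  →0  ↓0
  @3  [0,2]  acc 96  |  →7  ↓8
  @3  [1,1]  acc 86  |  →8  ↓9
  @3  [1,2]  acc 35  |  →7  ↓5
  @4  [0,2]  acc 96  |  →0  ↓0
  @4  [1,1]  acc 86  |  →0  ↓0
  @4  [1,2]  acc 99  |  →8  ↓8
  @5  [0,2]  acc 96  |  →0  ↓0
  @5  [1,1]  acc 86  |  →0  ↓0
  @5  [1,2]  acc 99  |  →0  ↓0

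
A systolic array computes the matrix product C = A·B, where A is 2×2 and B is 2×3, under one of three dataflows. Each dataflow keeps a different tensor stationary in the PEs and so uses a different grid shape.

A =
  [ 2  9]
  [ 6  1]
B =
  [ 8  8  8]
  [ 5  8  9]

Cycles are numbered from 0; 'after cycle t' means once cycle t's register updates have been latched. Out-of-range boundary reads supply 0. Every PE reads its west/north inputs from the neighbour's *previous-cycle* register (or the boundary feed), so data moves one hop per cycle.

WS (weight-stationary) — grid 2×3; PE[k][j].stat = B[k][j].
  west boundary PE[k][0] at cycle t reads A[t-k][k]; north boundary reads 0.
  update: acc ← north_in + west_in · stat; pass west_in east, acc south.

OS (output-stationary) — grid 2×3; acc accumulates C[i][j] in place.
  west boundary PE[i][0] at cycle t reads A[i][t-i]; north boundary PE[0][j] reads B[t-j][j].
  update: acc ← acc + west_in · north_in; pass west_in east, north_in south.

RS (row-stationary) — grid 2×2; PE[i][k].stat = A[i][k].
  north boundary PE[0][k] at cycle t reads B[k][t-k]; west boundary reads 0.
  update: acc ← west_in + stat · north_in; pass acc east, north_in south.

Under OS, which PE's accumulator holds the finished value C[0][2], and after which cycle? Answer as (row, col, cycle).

Under OS, C[0][2] lands at PE[0][2]:
  cycle 0: PE[0][2] → acc 0, east 0, south 0
  cycle 1: PE[0][2] → acc 0, east 0, south 0
  cycle 2: PE[0][2] → acc 16, east 2, south 8
  cycle 3: PE[0][2] → acc 97, east 9, south 9

(row, col, cycle) = (0, 2, 3)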